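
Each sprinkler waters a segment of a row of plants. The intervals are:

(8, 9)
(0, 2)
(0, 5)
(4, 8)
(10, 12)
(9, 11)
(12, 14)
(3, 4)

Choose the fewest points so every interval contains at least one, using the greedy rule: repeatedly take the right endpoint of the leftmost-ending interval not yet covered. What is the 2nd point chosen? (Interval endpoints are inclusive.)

4

Sorted: [0,2] [3,4] [0,5] [4,8] [8,9] [9,11] [10,12] [12,14]
{[0,2]} hit by 2; {[3,4],[0,5],[4,8]} hit by 4; {[8,9],[9,11]} hit by 9; {[10,12],[12,14]} hit by 12.
Points: 2, 4, 9, 12 (4 total).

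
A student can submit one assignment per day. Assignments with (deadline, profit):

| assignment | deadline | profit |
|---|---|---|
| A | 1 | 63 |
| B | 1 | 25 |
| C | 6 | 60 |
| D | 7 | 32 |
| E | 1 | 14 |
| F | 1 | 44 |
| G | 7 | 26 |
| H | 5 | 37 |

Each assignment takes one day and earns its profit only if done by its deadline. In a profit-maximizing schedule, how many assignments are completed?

5

Take jobs in profit order; each goes to the latest open slot no later than its deadline.
Profit order: A=63 C=60 F=44 H=37 D=32 G=26 B=25 E=14
Assign: A→slot 1, C→slot 6, F skipped, H→slot 5, D→slot 7, G→slot 4, B skipped, E skipped.
Slots: [1:A] [4:G] [5:H] [6:C] [7:D]
5 of 8 scheduled.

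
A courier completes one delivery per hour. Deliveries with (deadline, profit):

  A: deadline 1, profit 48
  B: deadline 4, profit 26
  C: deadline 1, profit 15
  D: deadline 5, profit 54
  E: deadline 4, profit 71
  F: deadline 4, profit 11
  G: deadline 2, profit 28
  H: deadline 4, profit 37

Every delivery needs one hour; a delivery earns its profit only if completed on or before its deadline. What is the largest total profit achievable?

Sort by profit descending; place each in the latest free slot ≤ its deadline.
Profit order: E=71 D=54 A=48 H=37 G=28 B=26 C=15 F=11
Assign: E→slot 4, D→slot 5, A→slot 1, H→slot 3, G→slot 2, B skipped, C skipped, F skipped.
Slots: [1:A] [2:G] [3:H] [4:E] [5:D]
Profit = 48 + 28 + 37 + 71 + 54 = 238

238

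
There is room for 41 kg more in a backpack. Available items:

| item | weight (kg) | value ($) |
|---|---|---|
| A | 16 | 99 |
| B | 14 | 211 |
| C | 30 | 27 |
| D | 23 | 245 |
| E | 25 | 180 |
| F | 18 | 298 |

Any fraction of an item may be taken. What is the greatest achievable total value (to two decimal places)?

604.87

Sort by value per unit weight and fill in that order.
Order: F (298/18=16.56) > B (211/14=15.07) > D (245/23=10.65) > E (180/25=7.20) > A (99/16=6.19) > C (27/30=0.90)
Fill: take F (18 @ 298) → take B (14 @ 211) → take 9/23 of D → 95.87; 41/41 used.
Total value = 604.87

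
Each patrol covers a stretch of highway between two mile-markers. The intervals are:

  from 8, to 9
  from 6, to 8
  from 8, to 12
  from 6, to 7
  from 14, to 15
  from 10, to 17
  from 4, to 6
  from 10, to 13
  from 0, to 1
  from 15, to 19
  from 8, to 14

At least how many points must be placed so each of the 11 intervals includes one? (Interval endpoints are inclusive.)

5

Sort by right endpoint; whenever an interval is uncovered, place a point at its right end.
By right end: [0,1]  [4,6]  [6,7]  [6,8]  [8,9]  [8,12]  [10,13]  [8,14]  [14,15]  [10,17]  [15,19]
[0,1] uncovered → point at 1; [4,6] uncovered → point at 6; [8,9] uncovered → point at 9; [10,13] uncovered → point at 13; [14,15] uncovered → point at 15.
Points: 1, 6, 9, 13, 15 (5 total).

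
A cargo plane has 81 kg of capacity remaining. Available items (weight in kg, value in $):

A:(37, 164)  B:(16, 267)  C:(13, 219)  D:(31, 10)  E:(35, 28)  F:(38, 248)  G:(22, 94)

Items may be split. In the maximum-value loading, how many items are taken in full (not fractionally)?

Greedy by value/weight ratio, highest first.
Ratios (sorted): C 16.85, B 16.69, F 6.53, A 4.43, G 4.27, E 0.80, D 0.32
take C (13 @ 219); take B (16 @ 267); take F (38 @ 248); take 14/37 of A → 62.05. Capacity used 81/81.
3 item(s) taken whole; one partial (take 14/37 of A).

3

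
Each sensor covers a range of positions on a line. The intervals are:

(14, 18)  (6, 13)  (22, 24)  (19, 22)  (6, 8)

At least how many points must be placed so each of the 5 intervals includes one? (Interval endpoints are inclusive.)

3

Process intervals by earliest right end; each time one isn't hit yet, stab at its right endpoint.
By right end: [6,8]  [6,13]  [14,18]  [19,22]  [22,24]
[6,8] uncovered → point at 8; [14,18] uncovered → point at 18; [19,22] uncovered → point at 22.
Points: 8, 18, 22 (3 total).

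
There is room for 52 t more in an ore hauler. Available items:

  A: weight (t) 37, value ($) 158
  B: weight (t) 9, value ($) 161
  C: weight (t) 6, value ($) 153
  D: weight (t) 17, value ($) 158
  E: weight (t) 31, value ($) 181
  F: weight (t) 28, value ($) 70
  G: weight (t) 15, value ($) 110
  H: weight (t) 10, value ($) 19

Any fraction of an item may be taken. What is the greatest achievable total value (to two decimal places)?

611.19

Sort by value per unit weight and fill in that order.
Order: C (153/6=25.50) > B (161/9=17.89) > D (158/17=9.29) > G (110/15=7.33) > E (181/31=5.84) > A (158/37=4.27) > F (70/28=2.50) > H (19/10=1.90)
Fill: take C (6 @ 153) → take B (9 @ 161) → take D (17 @ 158) → take G (15 @ 110) → take 5/31 of E → 29.19; 52/52 used.
Total value = 611.19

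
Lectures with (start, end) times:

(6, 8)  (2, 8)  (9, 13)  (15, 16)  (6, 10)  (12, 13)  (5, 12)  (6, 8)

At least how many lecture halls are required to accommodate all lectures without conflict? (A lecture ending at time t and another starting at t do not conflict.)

5

Events (time:±→running): 2:+→1 5:+→2 6:+→3 6:+→4 6:+→5 … peak 5.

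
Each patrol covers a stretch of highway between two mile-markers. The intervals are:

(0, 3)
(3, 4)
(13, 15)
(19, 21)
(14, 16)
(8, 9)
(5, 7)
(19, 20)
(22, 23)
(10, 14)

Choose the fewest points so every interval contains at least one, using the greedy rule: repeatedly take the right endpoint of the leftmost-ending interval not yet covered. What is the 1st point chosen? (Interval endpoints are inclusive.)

Sort by right endpoint; whenever an interval is uncovered, place a point at its right end.
By right end: [0,3]  [3,4]  [5,7]  [8,9]  [10,14]  [13,15]  [14,16]  [19,20]  [19,21]  [22,23]
[0,3] uncovered → point at 3; [5,7] uncovered → point at 7; [8,9] uncovered → point at 9; [10,14] uncovered → point at 14; [19,20] uncovered → point at 20; [22,23] uncovered → point at 23.
Points: 3, 7, 9, 14, 20, 23 (6 total).

3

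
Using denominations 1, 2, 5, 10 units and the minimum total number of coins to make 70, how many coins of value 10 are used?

7

70 − 7×10→0
Count of 10: 7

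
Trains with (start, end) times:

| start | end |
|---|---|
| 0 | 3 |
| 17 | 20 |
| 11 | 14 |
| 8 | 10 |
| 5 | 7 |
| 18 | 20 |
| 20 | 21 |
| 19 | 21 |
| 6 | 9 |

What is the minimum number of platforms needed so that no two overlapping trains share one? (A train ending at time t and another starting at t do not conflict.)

3

starts: [0, 5, 6, 8, 11, 17, 18, 19, 20]
ends:   [3, 7, 9, 10, 14, 20, 20, 21, 21]
s0→1 e3→0 s5→1 s6→2 e7→1 s8→2 e9→1 e10→0 s11→1 e14→0 s17→1 s18→2 s19→3  — peak 3.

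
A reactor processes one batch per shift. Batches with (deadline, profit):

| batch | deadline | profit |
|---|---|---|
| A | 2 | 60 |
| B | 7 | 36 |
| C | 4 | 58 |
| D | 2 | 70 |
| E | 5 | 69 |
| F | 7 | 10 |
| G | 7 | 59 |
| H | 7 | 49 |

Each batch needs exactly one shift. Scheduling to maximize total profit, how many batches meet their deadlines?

7

Profit order: D=70 E=69 A=60 G=59 C=58 H=49 B=36 F=10
Assign: D→slot 2, E→slot 5, A→slot 1, G→slot 7, C→slot 4, H→slot 6, B→slot 3, F skipped.
Slots: [1:A] [2:D] [3:B] [4:C] [5:E] [6:H] [7:G]
7 of 8 scheduled.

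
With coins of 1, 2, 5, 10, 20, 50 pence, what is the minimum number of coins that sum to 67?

Use the largest denomination that fits, subtract, and repeat.
67 = 1×50 + 1×10 + 1×5 + 1×2
Total coins = 1 + 1 + 1 + 1 = 4

4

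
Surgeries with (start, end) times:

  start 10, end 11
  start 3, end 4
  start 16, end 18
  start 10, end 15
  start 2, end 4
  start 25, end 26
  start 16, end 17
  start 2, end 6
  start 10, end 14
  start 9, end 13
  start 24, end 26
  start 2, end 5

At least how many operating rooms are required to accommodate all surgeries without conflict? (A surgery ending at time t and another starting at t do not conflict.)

The answer is the maximum number of intervals overlapping at any instant.
starts: [2, 2, 2, 3, 9, 10, 10, 10, 16, 16, 24, 25]
ends:   [4, 4, 5, 6, 11, 13, 14, 15, 17, 18, 26, 26]
s2→1 s2→2 s2→3 s3→4  — peak 4.

4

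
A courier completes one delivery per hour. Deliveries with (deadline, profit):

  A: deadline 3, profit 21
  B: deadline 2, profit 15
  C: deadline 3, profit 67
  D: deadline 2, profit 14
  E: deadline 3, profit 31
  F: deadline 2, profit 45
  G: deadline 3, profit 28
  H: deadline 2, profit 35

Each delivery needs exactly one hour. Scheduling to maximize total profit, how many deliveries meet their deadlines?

3

Sort by profit descending; place each in the latest free slot ≤ its deadline.
By profit: C(d3,67), F(d2,45), H(d2,35), E(d3,31), G(d3,28), A(d3,21), B(d2,15), D(d2,14)
C→slot 3; F→slot 2; H→slot 1; E skipped; G skipped; A skipped; B skipped; D skipped.
3 of 8 scheduled.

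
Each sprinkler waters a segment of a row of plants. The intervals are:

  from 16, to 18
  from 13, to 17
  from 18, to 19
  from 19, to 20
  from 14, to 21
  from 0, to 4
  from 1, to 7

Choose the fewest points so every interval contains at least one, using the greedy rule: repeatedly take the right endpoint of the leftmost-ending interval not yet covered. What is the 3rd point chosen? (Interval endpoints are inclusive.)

Sorted: [0,4] [1,7] [13,17] [16,18] [18,19] [19,20] [14,21]
{[0,4],[1,7]} hit by 4; {[13,17],[16,18]} hit by 17; {[18,19],[19,20],[14,21]} hit by 19.
Points: 4, 17, 19 (3 total).

19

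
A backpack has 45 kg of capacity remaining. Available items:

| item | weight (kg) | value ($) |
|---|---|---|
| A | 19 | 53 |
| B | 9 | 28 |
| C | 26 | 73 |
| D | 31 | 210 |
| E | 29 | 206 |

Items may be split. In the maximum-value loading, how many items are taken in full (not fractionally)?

Sort by value per unit weight and fill in that order.
Order: E (206/29=7.10) > D (210/31=6.77) > B (28/9=3.11) > C (73/26=2.81) > A (53/19=2.79)
Fill: take E (29 @ 206) → take 16/31 of D → 108.39; 45/45 used.
1 item(s) taken whole; one partial (take 16/31 of D).

1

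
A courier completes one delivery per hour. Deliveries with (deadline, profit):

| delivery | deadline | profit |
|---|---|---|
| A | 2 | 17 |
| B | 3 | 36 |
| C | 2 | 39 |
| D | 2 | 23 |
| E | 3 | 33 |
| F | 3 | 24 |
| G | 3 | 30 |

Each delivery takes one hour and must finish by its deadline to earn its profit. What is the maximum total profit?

108

Take jobs in profit order; each goes to the latest open slot no later than its deadline.
Profit order: C=39 B=36 E=33 G=30 F=24 D=23 A=17
Assign: C→slot 2, B→slot 3, E→slot 1, G skipped, F skipped, D skipped, A skipped.
Slots: [1:E] [2:C] [3:B]
Profit = 33 + 39 + 36 = 108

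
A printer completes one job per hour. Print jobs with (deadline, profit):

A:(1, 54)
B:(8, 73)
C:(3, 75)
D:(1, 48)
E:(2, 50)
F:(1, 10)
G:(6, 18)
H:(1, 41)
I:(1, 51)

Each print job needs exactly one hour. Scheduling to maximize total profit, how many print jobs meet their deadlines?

5

By profit: C(d3,75), B(d8,73), A(d1,54), I(d1,51), E(d2,50), D(d1,48), H(d1,41), G(d6,18), F(d1,10)
C→slot 3; B→slot 8; A→slot 1; I skipped; E→slot 2; D skipped; H skipped; G→slot 6; F skipped.
5 of 9 scheduled.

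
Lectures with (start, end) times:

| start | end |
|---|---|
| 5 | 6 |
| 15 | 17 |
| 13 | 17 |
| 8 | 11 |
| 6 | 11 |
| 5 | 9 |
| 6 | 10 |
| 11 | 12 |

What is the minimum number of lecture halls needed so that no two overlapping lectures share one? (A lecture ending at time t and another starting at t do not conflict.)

4

Count concurrent intervals with a sweep; the peak is the room count.
Events (time:±→running): 5:+→1 5:+→2 6:-→1 6:+→2 6:+→3 8:+→4 … peak 4.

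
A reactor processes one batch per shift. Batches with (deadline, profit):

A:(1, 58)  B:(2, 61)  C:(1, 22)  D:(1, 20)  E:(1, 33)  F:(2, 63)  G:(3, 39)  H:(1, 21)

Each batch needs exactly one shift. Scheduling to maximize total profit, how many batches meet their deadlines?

Profit order: F=63 B=61 A=58 G=39 E=33 C=22 H=21 D=20
Assign: F→slot 2, B→slot 1, A skipped, G→slot 3, E skipped, C skipped, H skipped, D skipped.
Slots: [1:B] [2:F] [3:G]
3 of 8 scheduled.

3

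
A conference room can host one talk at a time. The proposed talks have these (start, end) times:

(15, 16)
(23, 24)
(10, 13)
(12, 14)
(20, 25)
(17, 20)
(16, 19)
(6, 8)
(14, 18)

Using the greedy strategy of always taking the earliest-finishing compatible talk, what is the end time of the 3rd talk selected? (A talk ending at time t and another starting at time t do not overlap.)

16

By end time: (6,8), (10,13), (12,14), (15,16), (14,18), (16,19), (17,20), (23,24), (20,25).
Pick (6,8); next start ≥ 8 → (10,13); next start ≥ 13 → (15,16); next start ≥ 16 → (16,19); next start ≥ 19 → (23,24).
Selected: (6,8) (10,13) (15,16) (16,19) (23,24)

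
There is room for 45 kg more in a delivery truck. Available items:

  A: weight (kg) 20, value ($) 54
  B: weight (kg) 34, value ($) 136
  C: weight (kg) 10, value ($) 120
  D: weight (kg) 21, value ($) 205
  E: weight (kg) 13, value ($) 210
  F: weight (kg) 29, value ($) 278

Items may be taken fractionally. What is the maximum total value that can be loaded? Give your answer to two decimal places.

Greedy by value/weight ratio, highest first.
Order: E (210/13=16.15) > C (120/10=12.00) > D (205/21=9.76) > F (278/29=9.59) > B (136/34=4.00) > A (54/20=2.70)
Fill: take E (13 @ 210) → take C (10 @ 120) → take D (21 @ 205) → take 1/29 of F → 9.59; 45/45 used.
Total value = 544.59

544.59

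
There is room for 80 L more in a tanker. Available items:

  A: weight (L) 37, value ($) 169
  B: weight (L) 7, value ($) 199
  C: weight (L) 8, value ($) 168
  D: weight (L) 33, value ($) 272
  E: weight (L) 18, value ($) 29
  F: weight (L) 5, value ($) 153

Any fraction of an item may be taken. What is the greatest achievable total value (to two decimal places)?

915.32

Ratios (sorted): F 30.60, B 28.43, C 21.00, D 8.24, A 4.57, E 1.61
take F (5 @ 153); take B (7 @ 199); take C (8 @ 168); take D (33 @ 272); take 27/37 of A → 123.32. Capacity used 80/80.
Total value = 915.32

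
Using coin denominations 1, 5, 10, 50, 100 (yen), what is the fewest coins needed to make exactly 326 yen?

Use the largest denomination that fits, subtract, and repeat.
326 − 3×100→26 − 2×10→6 − 1×5→1 − 1×1→0
Total coins = 3 + 2 + 1 + 1 = 7

7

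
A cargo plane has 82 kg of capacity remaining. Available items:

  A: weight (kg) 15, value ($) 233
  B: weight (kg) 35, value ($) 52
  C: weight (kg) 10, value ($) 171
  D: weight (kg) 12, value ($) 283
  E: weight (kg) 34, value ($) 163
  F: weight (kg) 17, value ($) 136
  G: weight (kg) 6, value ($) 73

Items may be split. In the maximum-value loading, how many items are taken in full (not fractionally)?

Order: D (283/12=23.58) > C (171/10=17.10) > A (233/15=15.53) > G (73/6=12.17) > F (136/17=8.00) > E (163/34=4.79) > B (52/35=1.49)
Fill: take D (12 @ 283) → take C (10 @ 171) → take A (15 @ 233) → take G (6 @ 73) → take F (17 @ 136) → take 22/34 of E → 105.47; 82/82 used.
5 item(s) taken whole; one partial (take 22/34 of E).

5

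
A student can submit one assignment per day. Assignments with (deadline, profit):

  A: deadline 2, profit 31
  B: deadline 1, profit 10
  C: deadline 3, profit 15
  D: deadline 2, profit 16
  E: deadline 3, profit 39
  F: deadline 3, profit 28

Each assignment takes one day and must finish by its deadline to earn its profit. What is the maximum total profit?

98

Sort by profit descending; place each in the latest free slot ≤ its deadline.
By profit: E(d3,39), A(d2,31), F(d3,28), D(d2,16), C(d3,15), B(d1,10)
E→slot 3; A→slot 2; F→slot 1; D skipped; C skipped; B skipped.
Profit = 28 + 31 + 39 = 98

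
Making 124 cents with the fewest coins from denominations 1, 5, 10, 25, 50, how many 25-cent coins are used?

0

124 − 2×50→24 − 2×10→4 − 4×1→0
Count of 25: 0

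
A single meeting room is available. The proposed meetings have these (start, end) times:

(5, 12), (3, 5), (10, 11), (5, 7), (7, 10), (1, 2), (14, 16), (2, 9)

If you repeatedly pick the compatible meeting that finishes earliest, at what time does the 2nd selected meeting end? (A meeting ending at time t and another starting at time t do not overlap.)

Sort by end time and greedily take each interval whose start is ≥ the last chosen end.
Sorted by end: (1,2)  (3,5)  (5,7)  (2,9)  (7,10)  (10,11)  (5,12)  (14,16)
take (1,2); take (3,5); take (5,7); take (7,10); take (10,11); skip (5,12); take (14,16).
Selected: (1,2) (3,5) (5,7) (7,10) (10,11) (14,16)

5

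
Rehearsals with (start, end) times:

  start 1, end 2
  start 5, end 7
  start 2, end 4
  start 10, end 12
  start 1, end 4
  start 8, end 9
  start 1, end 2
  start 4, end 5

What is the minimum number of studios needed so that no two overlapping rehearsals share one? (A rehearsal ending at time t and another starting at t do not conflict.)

3

Count concurrent intervals with a sweep; the peak is the room count.
starts: [1, 1, 1, 2, 4, 5, 8, 10]
ends:   [2, 2, 4, 4, 5, 7, 9, 12]
s1→1 s1→2 s1→3  — peak 3.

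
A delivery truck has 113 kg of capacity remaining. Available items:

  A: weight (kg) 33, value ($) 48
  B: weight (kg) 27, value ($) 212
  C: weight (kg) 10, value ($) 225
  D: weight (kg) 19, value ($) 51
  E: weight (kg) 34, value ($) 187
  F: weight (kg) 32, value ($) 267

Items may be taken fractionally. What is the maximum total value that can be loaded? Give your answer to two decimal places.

917.84

Sort by value per unit weight and fill in that order.
Order: C (225/10=22.50) > F (267/32=8.34) > B (212/27=7.85) > E (187/34=5.50) > D (51/19=2.68) > A (48/33=1.45)
Fill: take C (10 @ 225) → take F (32 @ 267) → take B (27 @ 212) → take E (34 @ 187) → take 10/19 of D → 26.84; 113/113 used.
Total value = 917.84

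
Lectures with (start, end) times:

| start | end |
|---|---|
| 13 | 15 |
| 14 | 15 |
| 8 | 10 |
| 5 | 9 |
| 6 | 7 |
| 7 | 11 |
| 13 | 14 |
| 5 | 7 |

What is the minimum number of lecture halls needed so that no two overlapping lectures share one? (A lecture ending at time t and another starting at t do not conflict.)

Count concurrent intervals with a sweep; the peak is the room count.
Events (time:±→running): 5:+→1 5:+→2 6:+→3 … peak 3.

3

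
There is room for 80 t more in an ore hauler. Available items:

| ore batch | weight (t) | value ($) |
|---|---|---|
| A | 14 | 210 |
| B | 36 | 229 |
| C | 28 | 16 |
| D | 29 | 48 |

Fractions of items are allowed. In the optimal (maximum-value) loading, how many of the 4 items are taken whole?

3

Ratios (sorted): A 15.00, B 6.36, D 1.66, C 0.57
take A (14 @ 210); take B (36 @ 229); take D (29 @ 48); take 1/28 of C → 0.57. Capacity used 80/80.
3 item(s) taken whole; one partial (take 1/28 of C).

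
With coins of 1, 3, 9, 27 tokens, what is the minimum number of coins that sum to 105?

105 − 3×27→24 − 2×9→6 − 2×3→0
Total coins = 3 + 2 + 2 = 7

7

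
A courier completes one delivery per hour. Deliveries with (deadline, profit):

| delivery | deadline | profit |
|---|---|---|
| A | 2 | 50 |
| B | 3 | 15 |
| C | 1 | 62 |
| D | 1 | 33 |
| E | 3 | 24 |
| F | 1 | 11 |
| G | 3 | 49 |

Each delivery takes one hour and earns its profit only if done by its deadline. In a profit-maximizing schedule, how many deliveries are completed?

By profit: C(d1,62), A(d2,50), G(d3,49), D(d1,33), E(d3,24), B(d3,15), F(d1,11)
C→slot 1; A→slot 2; G→slot 3; D skipped; E skipped; B skipped; F skipped.
3 of 7 scheduled.

3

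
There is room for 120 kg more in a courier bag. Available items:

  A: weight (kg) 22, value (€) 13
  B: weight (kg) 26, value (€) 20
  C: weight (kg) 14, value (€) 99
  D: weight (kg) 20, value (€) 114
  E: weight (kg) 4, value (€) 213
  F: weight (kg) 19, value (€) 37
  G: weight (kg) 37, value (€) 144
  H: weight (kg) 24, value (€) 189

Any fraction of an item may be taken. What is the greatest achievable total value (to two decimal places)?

797.54

Sort by value per unit weight and fill in that order.
Ratios (sorted): E 53.25, H 7.88, C 7.07, D 5.70, G 3.89, F 1.95, B 0.77, A 0.59
take E (4 @ 213); take H (24 @ 189); take C (14 @ 99); take D (20 @ 114); take G (37 @ 144); take F (19 @ 37); take 2/26 of B → 1.54. Capacity used 120/120.
Total value = 797.54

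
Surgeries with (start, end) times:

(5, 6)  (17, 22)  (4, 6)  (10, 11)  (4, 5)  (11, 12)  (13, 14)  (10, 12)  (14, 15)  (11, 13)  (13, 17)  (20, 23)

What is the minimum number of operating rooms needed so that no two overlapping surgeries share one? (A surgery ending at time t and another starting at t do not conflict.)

3

Count concurrent intervals with a sweep; the peak is the room count.
starts: [4, 4, 5, 10, 10, 11, 11, 13, 13, 14, 17, 20]
ends:   [5, 6, 6, 11, 12, 12, 13, 14, 15, 17, 22, 23]
s4→1 s4→2 e5→1 s5→2 e6→1 e6→0 s10→1 s10→2 e11→1 s11→2 s11→3  — peak 3.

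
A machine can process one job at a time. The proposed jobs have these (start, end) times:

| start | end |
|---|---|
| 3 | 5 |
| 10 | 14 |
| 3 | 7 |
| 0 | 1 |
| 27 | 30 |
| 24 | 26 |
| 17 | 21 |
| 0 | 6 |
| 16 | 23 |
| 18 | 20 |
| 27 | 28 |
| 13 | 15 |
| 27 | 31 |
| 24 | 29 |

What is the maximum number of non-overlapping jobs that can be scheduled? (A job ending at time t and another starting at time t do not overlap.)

Greedy by earliest finish: after sorting by end time, pick each interval compatible with the last pick.
By end time: (0,1), (3,5), (0,6), (3,7), (10,14), (13,15), (18,20), (17,21), (16,23), (24,26), (27,28), (24,29), (27,30), (27,31).
Pick (0,1); next start ≥ 1 → (3,5); next start ≥ 5 → (10,14); next start ≥ 14 → (18,20); next start ≥ 20 → (24,26); next start ≥ 26 → (27,28).
Selected 6 jobs.

6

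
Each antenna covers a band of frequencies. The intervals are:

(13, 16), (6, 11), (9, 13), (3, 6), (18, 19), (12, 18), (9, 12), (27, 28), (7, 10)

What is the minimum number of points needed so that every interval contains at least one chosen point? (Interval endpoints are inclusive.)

Sorted: [3,6] [7,10] [6,11] [9,12] [9,13] [13,16] [12,18] [18,19] [27,28]
{[3,6]} hit by 6; {[7,10],[6,11],[9,12],[9,13]} hit by 10; {[13,16],[12,18]} hit by 16; {[18,19]} hit by 19; {[27,28]} hit by 28.
Points: 6, 10, 16, 19, 28 (5 total).

5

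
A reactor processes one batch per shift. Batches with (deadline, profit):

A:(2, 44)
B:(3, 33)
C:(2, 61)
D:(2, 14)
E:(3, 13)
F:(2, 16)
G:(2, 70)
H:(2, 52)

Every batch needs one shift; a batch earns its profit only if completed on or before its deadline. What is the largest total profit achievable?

164

By profit: G(d2,70), C(d2,61), H(d2,52), A(d2,44), B(d3,33), F(d2,16), D(d2,14), E(d3,13)
G→slot 2; C→slot 1; H skipped; A skipped; B→slot 3; F skipped; D skipped; E skipped.
Profit = 61 + 70 + 33 = 164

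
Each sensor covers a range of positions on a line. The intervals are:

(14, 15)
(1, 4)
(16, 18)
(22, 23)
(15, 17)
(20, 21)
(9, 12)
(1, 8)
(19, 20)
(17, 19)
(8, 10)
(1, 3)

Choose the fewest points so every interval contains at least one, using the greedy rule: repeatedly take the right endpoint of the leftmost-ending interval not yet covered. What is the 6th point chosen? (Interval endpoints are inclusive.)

By right end: [1,3]  [1,4]  [1,8]  [8,10]  [9,12]  [14,15]  [15,17]  [16,18]  [17,19]  [19,20]  [20,21]  [22,23]
[1,3] uncovered → point at 3; [8,10] uncovered → point at 10; [14,15] uncovered → point at 15; [16,18] uncovered → point at 18; [19,20] uncovered → point at 20; [22,23] uncovered → point at 23.
Points: 3, 10, 15, 18, 20, 23 (6 total).

23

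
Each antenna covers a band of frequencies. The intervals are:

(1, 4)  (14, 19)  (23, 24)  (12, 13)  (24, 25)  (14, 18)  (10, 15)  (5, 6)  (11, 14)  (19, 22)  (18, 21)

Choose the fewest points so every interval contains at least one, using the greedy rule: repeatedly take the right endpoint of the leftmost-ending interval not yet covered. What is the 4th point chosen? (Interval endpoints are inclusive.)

18

By right end: [1,4]  [5,6]  [12,13]  [11,14]  [10,15]  [14,18]  [14,19]  [18,21]  [19,22]  [23,24]  [24,25]
[1,4] uncovered → point at 4; [5,6] uncovered → point at 6; [12,13] uncovered → point at 13; [14,18] uncovered → point at 18; [19,22] uncovered → point at 22; [23,24] uncovered → point at 24.
Points: 4, 6, 13, 18, 22, 24 (6 total).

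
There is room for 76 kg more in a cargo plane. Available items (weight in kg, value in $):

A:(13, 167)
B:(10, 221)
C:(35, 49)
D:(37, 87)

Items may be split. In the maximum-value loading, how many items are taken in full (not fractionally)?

3

Sort by value per unit weight and fill in that order.
Order: B (221/10=22.10) > A (167/13=12.85) > D (87/37=2.35) > C (49/35=1.40)
Fill: take B (10 @ 221) → take A (13 @ 167) → take D (37 @ 87) → take 16/35 of C → 22.40; 76/76 used.
3 item(s) taken whole; one partial (take 16/35 of C).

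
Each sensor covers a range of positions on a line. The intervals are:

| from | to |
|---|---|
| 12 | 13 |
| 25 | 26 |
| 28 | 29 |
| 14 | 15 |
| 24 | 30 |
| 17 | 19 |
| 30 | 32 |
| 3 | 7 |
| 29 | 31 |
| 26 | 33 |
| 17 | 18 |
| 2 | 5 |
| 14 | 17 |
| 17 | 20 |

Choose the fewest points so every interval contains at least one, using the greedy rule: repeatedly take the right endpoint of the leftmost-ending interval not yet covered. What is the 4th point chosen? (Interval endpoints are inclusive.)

18

Sorted: [2,5] [3,7] [12,13] [14,15] [14,17] [17,18] [17,19] [17,20] [25,26] [28,29] [24,30] [29,31] [30,32] [26,33]
{[2,5],[3,7]} hit by 5; {[12,13]} hit by 13; {[14,15],[14,17]} hit by 15; {[17,18],[17,19],[17,20]} hit by 18; {[25,26]} hit by 26; {[28,29],[24,30],[29,31]} hit by 29; {[30,32],[26,33]} hit by 32.
Points: 5, 13, 15, 18, 26, 29, 32 (7 total).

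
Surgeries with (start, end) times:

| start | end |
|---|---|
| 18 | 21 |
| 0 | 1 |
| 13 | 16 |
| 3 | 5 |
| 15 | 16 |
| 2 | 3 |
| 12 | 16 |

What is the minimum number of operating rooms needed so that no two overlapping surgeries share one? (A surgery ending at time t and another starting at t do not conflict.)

Count concurrent intervals with a sweep; the peak is the room count.
starts: [0, 2, 3, 12, 13, 15, 18]
ends:   [1, 3, 5, 16, 16, 16, 21]
s0→1 e1→0 s2→1 e3→0 s3→1 e5→0 s12→1 s13→2 s15→3  — peak 3.

3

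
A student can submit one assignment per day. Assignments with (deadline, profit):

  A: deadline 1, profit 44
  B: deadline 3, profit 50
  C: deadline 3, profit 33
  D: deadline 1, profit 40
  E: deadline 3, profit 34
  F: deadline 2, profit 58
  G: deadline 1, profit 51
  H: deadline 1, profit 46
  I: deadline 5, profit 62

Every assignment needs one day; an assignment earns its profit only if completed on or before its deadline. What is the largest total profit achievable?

221

Profit order: I=62 F=58 G=51 B=50 H=46 A=44 D=40 E=34 C=33
Assign: I→slot 5, F→slot 2, G→slot 1, B→slot 3, H skipped, A skipped, D skipped, E skipped, C skipped.
Slots: [1:G] [2:F] [3:B] [5:I]
Profit = 51 + 58 + 50 + 62 = 221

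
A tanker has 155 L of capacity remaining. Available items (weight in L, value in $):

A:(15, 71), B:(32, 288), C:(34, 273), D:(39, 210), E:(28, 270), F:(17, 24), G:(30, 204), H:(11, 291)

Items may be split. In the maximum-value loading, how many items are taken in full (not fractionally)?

5

Sort by value per unit weight and fill in that order.
Order: H (291/11=26.45) > E (270/28=9.64) > B (288/32=9.00) > C (273/34=8.03) > G (204/30=6.80) > D (210/39=5.38) > A (71/15=4.73) > F (24/17=1.41)
Fill: take H (11 @ 291) → take E (28 @ 270) → take B (32 @ 288) → take C (34 @ 273) → take G (30 @ 204) → take 20/39 of D → 107.69; 155/155 used.
5 item(s) taken whole; one partial (take 20/39 of D).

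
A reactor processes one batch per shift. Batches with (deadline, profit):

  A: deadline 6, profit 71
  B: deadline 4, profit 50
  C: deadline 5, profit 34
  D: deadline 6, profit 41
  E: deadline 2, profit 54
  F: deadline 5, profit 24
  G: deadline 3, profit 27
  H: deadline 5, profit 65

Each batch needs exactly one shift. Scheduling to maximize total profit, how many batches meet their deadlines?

By profit: A(d6,71), H(d5,65), E(d2,54), B(d4,50), D(d6,41), C(d5,34), G(d3,27), F(d5,24)
A→slot 6; H→slot 5; E→slot 2; B→slot 4; D→slot 3; C→slot 1; G skipped; F skipped.
6 of 8 scheduled.

6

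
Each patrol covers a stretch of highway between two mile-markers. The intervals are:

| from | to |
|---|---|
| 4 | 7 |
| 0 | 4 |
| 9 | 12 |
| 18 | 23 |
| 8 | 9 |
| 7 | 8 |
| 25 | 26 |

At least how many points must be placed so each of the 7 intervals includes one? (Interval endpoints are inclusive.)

5

Sorted: [0,4] [4,7] [7,8] [8,9] [9,12] [18,23] [25,26]
{[0,4],[4,7]} hit by 4; {[7,8],[8,9]} hit by 8; {[9,12]} hit by 12; {[18,23]} hit by 23; {[25,26]} hit by 26.
Points: 4, 8, 12, 23, 26 (5 total).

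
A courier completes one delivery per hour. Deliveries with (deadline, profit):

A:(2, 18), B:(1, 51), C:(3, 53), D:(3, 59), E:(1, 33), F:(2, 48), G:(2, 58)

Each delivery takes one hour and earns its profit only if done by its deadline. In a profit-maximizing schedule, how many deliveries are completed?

Profit order: D=59 G=58 C=53 B=51 F=48 E=33 A=18
Assign: D→slot 3, G→slot 2, C→slot 1, B skipped, F skipped, E skipped, A skipped.
Slots: [1:C] [2:G] [3:D]
3 of 7 scheduled.

3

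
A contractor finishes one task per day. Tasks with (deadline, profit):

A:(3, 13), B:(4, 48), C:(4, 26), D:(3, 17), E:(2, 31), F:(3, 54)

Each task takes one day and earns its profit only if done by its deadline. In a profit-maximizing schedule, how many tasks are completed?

4

Sort by profit descending; place each in the latest free slot ≤ its deadline.
By profit: F(d3,54), B(d4,48), E(d2,31), C(d4,26), D(d3,17), A(d3,13)
F→slot 3; B→slot 4; E→slot 2; C→slot 1; D skipped; A skipped.
4 of 6 scheduled.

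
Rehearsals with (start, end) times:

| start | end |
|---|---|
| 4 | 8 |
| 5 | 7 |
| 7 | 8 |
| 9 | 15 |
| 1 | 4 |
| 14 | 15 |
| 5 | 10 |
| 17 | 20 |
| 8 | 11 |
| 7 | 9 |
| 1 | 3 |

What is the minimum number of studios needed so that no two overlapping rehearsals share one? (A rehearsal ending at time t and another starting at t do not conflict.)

Events (time:±→running): 1:+→1 1:+→2 3:-→1 4:-→0 4:+→1 5:+→2 5:+→3 7:-→2 7:+→3 7:+→4 … peak 4.

4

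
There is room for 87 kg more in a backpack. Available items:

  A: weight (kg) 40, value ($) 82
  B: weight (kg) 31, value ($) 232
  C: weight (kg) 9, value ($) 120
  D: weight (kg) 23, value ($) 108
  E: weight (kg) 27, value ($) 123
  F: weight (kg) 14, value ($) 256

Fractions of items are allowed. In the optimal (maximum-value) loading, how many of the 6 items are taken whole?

4

Order: F (256/14=18.29) > C (120/9=13.33) > B (232/31=7.48) > D (108/23=4.70) > E (123/27=4.56) > A (82/40=2.05)
Fill: take F (14 @ 256) → take C (9 @ 120) → take B (31 @ 232) → take D (23 @ 108) → take 10/27 of E → 45.56; 87/87 used.
4 item(s) taken whole; one partial (take 10/27 of E).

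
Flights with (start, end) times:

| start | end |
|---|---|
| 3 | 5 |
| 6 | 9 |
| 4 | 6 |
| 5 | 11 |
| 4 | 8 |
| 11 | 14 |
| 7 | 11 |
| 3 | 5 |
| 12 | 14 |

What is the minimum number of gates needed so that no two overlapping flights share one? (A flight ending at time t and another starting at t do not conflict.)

4

Count concurrent intervals with a sweep; the peak is the room count.
Events (time:±→running): 3:+→1 3:+→2 4:+→3 4:+→4 … peak 4.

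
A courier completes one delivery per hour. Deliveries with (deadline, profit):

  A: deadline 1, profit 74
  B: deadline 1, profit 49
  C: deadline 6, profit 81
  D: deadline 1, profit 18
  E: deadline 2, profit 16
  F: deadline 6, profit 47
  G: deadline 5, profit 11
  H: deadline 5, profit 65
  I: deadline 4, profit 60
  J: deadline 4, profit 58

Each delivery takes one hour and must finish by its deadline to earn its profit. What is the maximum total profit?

385

Take jobs in profit order; each goes to the latest open slot no later than its deadline.
Profit order: C=81 A=74 H=65 I=60 J=58 B=49 F=47 D=18 E=16 G=11
Assign: C→slot 6, A→slot 1, H→slot 5, I→slot 4, J→slot 3, B skipped, F→slot 2, D skipped, E skipped, G skipped.
Slots: [1:A] [2:F] [3:J] [4:I] [5:H] [6:C]
Profit = 74 + 47 + 58 + 60 + 65 + 81 = 385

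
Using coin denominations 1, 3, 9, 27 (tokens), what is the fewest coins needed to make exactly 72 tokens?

Greedy: take as many of the largest coin as possible, then repeat with the remainder.
72 − 2×27→18 − 2×9→0
Total coins = 2 + 2 = 4

4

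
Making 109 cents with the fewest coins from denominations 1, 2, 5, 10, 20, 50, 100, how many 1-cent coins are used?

Use the largest denomination that fits, subtract, and repeat.
109 = 1×100 + 1×5 + 2×2
Count of 1: 0

0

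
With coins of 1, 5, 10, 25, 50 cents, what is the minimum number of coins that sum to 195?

6

Use the largest denomination that fits, subtract, and repeat.
195 − 3×50→45 − 1×25→20 − 2×10→0
Total coins = 3 + 1 + 2 = 6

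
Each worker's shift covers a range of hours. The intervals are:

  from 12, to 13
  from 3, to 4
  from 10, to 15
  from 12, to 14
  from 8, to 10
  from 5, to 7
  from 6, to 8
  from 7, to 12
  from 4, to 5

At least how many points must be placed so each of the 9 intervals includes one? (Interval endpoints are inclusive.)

Sort by right endpoint; whenever an interval is uncovered, place a point at its right end.
By right end: [3,4]  [4,5]  [5,7]  [6,8]  [8,10]  [7,12]  [12,13]  [12,14]  [10,15]
[3,4] uncovered → point at 4; [5,7] uncovered → point at 7; [8,10] uncovered → point at 10; [12,13] uncovered → point at 13.
Points: 4, 7, 10, 13 (4 total).

4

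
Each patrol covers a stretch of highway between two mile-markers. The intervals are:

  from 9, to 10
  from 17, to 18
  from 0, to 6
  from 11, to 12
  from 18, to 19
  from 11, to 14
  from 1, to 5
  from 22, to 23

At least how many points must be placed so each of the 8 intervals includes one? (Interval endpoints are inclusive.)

5

Sort by right endpoint; whenever an interval is uncovered, place a point at its right end.
Sorted: [1,5] [0,6] [9,10] [11,12] [11,14] [17,18] [18,19] [22,23]
{[1,5],[0,6]} hit by 5; {[9,10]} hit by 10; {[11,12],[11,14]} hit by 12; {[17,18],[18,19]} hit by 18; {[22,23]} hit by 23.
Points: 5, 10, 12, 18, 23 (5 total).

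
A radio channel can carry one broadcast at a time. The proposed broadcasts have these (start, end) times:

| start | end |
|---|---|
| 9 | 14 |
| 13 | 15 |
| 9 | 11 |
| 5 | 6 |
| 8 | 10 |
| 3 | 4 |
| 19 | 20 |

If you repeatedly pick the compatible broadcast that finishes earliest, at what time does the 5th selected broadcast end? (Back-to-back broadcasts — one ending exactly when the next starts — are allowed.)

20

Greedy by earliest finish: after sorting by end time, pick each interval compatible with the last pick.
Sorted by end: (3,4)  (5,6)  (8,10)  (9,11)  (9,14)  (13,15)  (19,20)
take (3,4); take (5,6); take (8,10); skip (9,14); take (13,15); take (19,20).
Selected: (3,4) (5,6) (8,10) (13,15) (19,20)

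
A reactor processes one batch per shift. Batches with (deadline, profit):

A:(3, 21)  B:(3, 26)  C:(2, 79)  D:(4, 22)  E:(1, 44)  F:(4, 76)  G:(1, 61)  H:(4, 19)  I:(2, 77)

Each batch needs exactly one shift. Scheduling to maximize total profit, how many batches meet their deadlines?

By profit: C(d2,79), I(d2,77), F(d4,76), G(d1,61), E(d1,44), B(d3,26), D(d4,22), A(d3,21), H(d4,19)
C→slot 2; I→slot 1; F→slot 4; G skipped; E skipped; B→slot 3; D skipped; A skipped; H skipped.
4 of 9 scheduled.

4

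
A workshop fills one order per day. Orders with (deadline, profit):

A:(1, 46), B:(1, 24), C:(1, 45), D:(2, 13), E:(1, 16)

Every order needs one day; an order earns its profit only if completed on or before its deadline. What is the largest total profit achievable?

By profit: A(d1,46), C(d1,45), B(d1,24), E(d1,16), D(d2,13)
A→slot 1; C skipped; B skipped; E skipped; D→slot 2.
Profit = 46 + 13 = 59

59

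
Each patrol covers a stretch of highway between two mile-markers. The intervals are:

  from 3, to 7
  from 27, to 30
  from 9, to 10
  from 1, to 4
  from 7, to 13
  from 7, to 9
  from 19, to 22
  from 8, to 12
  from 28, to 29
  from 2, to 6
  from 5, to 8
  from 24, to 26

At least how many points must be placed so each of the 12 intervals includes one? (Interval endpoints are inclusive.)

6

Process intervals by earliest right end; each time one isn't hit yet, stab at its right endpoint.
Sorted: [1,4] [2,6] [3,7] [5,8] [7,9] [9,10] [8,12] [7,13] [19,22] [24,26] [28,29] [27,30]
{[1,4],[2,6],[3,7]} hit by 4; {[5,8],[7,9]} hit by 8; {[9,10],[8,12],[7,13]} hit by 10; {[19,22]} hit by 22; {[24,26]} hit by 26; {[28,29],[27,30]} hit by 29.
Points: 4, 8, 10, 22, 26, 29 (6 total).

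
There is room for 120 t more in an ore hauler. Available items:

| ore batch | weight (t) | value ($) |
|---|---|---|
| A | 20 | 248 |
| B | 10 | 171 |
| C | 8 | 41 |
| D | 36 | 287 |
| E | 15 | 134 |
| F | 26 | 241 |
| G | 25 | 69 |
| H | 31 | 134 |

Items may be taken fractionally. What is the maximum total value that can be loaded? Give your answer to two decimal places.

1143.61

Greedy by value/weight ratio, highest first.
Order: B (171/10=17.10) > A (248/20=12.40) > F (241/26=9.27) > E (134/15=8.93) > D (287/36=7.97) > C (41/8=5.12) > H (134/31=4.32) > G (69/25=2.76)
Fill: take B (10 @ 171) → take A (20 @ 248) → take F (26 @ 241) → take E (15 @ 134) → take D (36 @ 287) → take C (8 @ 41) → take 5/31 of H → 21.61; 120/120 used.
Total value = 1143.61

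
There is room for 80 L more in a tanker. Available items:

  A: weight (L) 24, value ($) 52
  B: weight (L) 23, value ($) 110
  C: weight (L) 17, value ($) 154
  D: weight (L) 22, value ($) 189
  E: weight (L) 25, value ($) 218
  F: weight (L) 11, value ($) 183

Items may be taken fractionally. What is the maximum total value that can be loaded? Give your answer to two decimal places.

Order: F (183/11=16.64) > C (154/17=9.06) > E (218/25=8.72) > D (189/22=8.59) > B (110/23=4.78) > A (52/24=2.17)
Fill: take F (11 @ 183) → take C (17 @ 154) → take E (25 @ 218) → take D (22 @ 189) → take 5/23 of B → 23.91; 80/80 used.
Total value = 767.91

767.91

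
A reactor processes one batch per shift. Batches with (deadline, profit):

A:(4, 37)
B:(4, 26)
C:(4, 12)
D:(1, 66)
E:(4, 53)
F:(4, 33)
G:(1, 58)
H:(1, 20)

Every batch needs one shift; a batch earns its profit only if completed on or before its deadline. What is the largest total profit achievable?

189

Sort by profit descending; place each in the latest free slot ≤ its deadline.
By profit: D(d1,66), G(d1,58), E(d4,53), A(d4,37), F(d4,33), B(d4,26), H(d1,20), C(d4,12)
D→slot 1; G skipped; E→slot 4; A→slot 3; F→slot 2; B skipped; H skipped; C skipped.
Profit = 66 + 33 + 37 + 53 = 189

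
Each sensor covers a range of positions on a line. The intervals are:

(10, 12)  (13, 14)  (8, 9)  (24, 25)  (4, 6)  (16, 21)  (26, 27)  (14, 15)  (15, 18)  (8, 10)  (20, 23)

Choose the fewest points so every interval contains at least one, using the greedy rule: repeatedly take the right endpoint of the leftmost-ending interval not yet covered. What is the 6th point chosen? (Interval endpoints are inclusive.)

By right end: [4,6]  [8,9]  [8,10]  [10,12]  [13,14]  [14,15]  [15,18]  [16,21]  [20,23]  [24,25]  [26,27]
[4,6] uncovered → point at 6; [8,9] uncovered → point at 9; [10,12] uncovered → point at 12; [13,14] uncovered → point at 14; [15,18] uncovered → point at 18; [20,23] uncovered → point at 23; [24,25] uncovered → point at 25; [26,27] uncovered → point at 27.
Points: 6, 9, 12, 14, 18, 23, 25, 27 (8 total).

23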